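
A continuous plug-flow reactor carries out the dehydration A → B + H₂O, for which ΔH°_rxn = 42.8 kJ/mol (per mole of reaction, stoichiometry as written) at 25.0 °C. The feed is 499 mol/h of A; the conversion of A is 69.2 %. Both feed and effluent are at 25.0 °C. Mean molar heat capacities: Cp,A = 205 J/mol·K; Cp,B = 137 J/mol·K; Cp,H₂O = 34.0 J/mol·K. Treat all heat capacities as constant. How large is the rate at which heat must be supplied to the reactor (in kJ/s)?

Q_in = 4.11 kJ/s

Extent of reaction ξ = 0.692 × 499 = 345.31 mol/h
Reaction term: ξ·ΔH°_rxn = 345.31 × 42.8 = 14779 kJ/h
Q = ΔH = 14779 kJ/h = 4.1053 kW
Heat supplied = 4.1053 kJ/s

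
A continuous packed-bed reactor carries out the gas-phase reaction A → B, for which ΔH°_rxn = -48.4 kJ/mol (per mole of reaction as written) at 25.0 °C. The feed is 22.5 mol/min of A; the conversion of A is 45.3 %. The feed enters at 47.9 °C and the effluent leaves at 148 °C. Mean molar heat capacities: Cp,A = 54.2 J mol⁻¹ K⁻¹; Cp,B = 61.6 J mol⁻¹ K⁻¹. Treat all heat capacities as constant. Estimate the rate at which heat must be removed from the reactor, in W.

Extent of reaction ξ = 0.453 × 22.5 = 10.193 mol/min
Reaction term: ξ·ΔH°_rxn = 10.193 × -48.4 = -493.32 kJ/min
Sensible, feed 47.9→25 °C: -27.927 kJ/min
Outlet flows (mol/min): A 12.307, B 10.193
Sensible, products 25→148 °C: 159.28 kJ/min
Q = ΔH = -361.97 kJ/min = -6.0328 kW
Heat removed = 6032.8 W

Q_out = 6030 W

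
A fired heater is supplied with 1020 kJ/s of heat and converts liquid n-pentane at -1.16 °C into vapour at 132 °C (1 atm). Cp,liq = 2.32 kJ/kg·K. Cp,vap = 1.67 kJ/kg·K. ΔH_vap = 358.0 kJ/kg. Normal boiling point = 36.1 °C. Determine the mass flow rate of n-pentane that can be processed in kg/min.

ṁ = 101 kg/min

Δh = 2.32×(36.1−-1.16) + 358.0 + 1.67×(132−36.1) = 604.6 kJ/kg
Q = 1020 kJ/s = 1020 kJ/s = 61200 kJ/min
ṁ = Q/Δh = 61200 / 604.6 = 101.22 kg/min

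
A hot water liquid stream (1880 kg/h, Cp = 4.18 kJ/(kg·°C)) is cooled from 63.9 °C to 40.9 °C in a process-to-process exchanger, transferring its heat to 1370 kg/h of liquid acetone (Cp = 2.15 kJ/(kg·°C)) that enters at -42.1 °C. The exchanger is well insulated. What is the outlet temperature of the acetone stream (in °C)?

Heat released by hot stream: Q = 1880 × 4.18 × (63.9 − 40.9) = 180740 kJ/h
Energy balance on cold side (adiabatic exchanger): Q = ṁ_c·Cp_c·(T_c,out − T_c,in)
T_c,out = -42.1 + 180740/(1370 × 2.15) = 19.262 °C

T_c,out = 19.3 °C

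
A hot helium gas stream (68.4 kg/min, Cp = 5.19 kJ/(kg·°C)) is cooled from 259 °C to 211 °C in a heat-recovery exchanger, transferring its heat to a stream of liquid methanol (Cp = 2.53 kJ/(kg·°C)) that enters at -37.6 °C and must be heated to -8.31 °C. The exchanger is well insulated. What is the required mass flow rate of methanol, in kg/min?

Heat released by hot stream: Q = 68.4 × 5.19 × (259 − 211) = 17040 kJ/min
Energy balance on cold side (adiabatic exchanger): Q = ṁ_c·Cp_c·(T_c,out − T_c,in)
ṁ_c = 17040 / [2.53 × (-8.31 − -37.6)] = 229.95 kg/min

ṁ_c = 230 kg/min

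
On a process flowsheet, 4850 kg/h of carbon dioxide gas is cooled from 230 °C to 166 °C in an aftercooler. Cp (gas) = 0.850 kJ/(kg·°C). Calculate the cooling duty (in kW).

Q_c = 73.3 kW

Q = ṁ·Cp·ΔT = 4850 × 0.850 × (166 − 230) = -263840 kJ/h
Converting: 263840 / 3600 s = 73.289 kW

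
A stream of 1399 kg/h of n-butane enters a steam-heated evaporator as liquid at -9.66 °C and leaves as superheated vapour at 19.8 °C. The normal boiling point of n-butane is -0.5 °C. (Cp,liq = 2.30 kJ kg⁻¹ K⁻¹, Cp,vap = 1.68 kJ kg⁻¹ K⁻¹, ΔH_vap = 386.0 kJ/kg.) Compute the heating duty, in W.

Q = 171000 W

liquid -9.66→-0.5 °C: 21.068 kJ/kg
vaporisation at -0.5 °C: 386 kJ/kg
vapour -0.5→19.8 °C: 34.104 kJ/kg
Δh = 21.068 + 386 + 34.104 = 441.17 kJ/kg
Q = ṁ·Δh = 1399 kg/h × 441.17 kJ/kg = 617200 kJ/h
|Q| = 171.44 kW = 171440 W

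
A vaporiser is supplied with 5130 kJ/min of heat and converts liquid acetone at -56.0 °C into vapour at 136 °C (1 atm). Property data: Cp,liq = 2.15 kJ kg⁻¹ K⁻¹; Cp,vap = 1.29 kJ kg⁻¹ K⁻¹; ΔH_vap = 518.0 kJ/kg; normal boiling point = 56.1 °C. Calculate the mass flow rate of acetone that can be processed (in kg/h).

ṁ = 357 kg/h

Δh = 2.15×(56.1−-56.0) + 518.0 + 1.29×(136−56.1) = 862.09 kJ/kg
Q = 5130 kJ/min = 85.5 kJ/s = 307800 kJ/h
ṁ = Q/Δh = 307800 / 862.09 = 357.04 kg/h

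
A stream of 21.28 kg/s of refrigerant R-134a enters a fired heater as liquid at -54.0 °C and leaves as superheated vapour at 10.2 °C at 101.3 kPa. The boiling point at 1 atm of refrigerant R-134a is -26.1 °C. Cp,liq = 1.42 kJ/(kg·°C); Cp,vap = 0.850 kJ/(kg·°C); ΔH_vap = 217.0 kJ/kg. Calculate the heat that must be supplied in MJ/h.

Q = 22000 MJ/h

liquid -54.0→-26.1 °C: 39.618 kJ/kg
vaporisation at -26.1 °C: 217 kJ/kg
vapour -26.1→10.2 °C: 30.855 kJ/kg
Δh = 39.618 + 217 + 30.855 = 287.47 kJ/kg
Q = ṁ·Δh = 21.28 kg/s × 287.47 kJ/kg = 6117.4 kJ/s
|Q| = 6117.4 kW = 22023 MJ/h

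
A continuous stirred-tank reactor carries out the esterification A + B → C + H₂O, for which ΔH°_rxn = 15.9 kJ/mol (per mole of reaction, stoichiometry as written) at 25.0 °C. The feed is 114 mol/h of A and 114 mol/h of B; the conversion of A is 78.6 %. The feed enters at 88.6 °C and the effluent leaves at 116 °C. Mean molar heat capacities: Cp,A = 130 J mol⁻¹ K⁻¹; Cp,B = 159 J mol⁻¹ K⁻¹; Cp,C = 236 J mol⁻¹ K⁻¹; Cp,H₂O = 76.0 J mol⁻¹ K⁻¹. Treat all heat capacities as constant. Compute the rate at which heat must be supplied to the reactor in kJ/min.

Q_in = 41.9 kJ/min

Extent of reaction ξ = 0.786 × 114 = 89.604 mol/h
Reaction term: ξ·ΔH°_rxn = 89.604 × 15.9 = 1424.7 kJ/h
Sensible, feed 88.6→25 °C: -2095.4 kJ/h
Outlet flows (mol/h): A 24.396, B 24.396, C 89.604, H₂O 89.604
Sensible, products 25→116 °C: 3185.6 kJ/h
Q = ΔH = 2515 kJ/h = 0.6986 kW
Heat supplied = 41.916 kJ/min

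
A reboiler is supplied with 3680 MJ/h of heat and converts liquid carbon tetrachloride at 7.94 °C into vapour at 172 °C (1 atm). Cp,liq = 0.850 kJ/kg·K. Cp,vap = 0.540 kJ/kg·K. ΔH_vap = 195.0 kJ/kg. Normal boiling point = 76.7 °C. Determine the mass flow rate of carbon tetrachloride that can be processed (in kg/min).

Δh = 0.850×(76.7−7.94) + 195.0 + 0.540×(172−76.7) = 304.91 kJ/kg
Q = 3680 MJ/h = 1022.2 kJ/s = 61333 kJ/min
ṁ = Q/Δh = 61333 / 304.91 = 201.15 kg/min

ṁ = 201 kg/min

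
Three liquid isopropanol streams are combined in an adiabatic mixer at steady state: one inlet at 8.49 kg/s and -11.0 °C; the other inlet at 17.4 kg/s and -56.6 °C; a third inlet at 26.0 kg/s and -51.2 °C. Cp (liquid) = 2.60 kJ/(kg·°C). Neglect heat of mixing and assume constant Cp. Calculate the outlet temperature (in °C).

Energy balance with Q = 0: Σ ṁᵢCp,ᵢ(T_out − Tᵢ) = 0
Σ ṁᵢCp,ᵢTᵢ = 8.49×2.60×-11.0 + 17.4×2.60×-56.6 + 26.0×2.60×-51.2 = -6264.5
Σ ṁᵢCp,ᵢ = 8.49×2.60 + 17.4×2.60 + 26.0×2.60 = 134.91
T_out = -6264.5 / 134.91 = -46.433 °C

T_out = -46.4 °C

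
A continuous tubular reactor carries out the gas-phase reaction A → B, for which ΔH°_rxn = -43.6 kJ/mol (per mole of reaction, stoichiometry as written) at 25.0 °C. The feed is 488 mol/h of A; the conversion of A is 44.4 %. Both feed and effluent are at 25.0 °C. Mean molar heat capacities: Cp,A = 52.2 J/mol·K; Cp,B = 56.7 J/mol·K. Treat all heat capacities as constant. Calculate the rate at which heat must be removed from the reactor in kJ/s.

Extent of reaction ξ = 0.444 × 488 = 216.67 mol/h
Reaction term: ξ·ΔH°_rxn = 216.67 × -43.6 = -9446.9 kJ/h
Q = ΔH = -9446.9 kJ/h = -2.6241 kW
Heat removed = 2.6241 kJ/s

Q_out = 2.62 kJ/s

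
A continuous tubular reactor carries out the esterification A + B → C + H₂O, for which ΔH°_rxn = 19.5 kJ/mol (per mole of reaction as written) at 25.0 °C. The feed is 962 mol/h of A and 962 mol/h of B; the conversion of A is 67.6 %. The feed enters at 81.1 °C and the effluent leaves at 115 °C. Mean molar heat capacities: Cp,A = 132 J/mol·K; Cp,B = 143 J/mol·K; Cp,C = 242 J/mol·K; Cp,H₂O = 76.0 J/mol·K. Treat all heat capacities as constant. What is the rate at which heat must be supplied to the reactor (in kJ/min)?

Extent of reaction ξ = 0.676 × 962 = 650.31 mol/h
Reaction term: ξ·ΔH°_rxn = 650.31 × 19.5 = 12681 kJ/h
Sensible, feed 81.1→25 °C: -14841 kJ/h
Outlet flows (mol/h): A 311.69, B 311.69, C 650.31, H₂O 650.31
Sensible, products 25→115 °C: 26326 kJ/h
Q = ΔH = 24166 kJ/h = 6.7128 kW
Heat supplied = 402.77 kJ/min

Q_in = 403 kJ/min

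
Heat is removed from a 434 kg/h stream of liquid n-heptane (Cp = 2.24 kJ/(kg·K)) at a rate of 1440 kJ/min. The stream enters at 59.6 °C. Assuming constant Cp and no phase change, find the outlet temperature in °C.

Q = 1440 kJ/min = 86400 kJ/h
ΔT = Q/(ṁ·Cp) = 86400/(434×2.24) = 88.874 K
T_out = 59.6 − 88.874 = -29.274 °C

T_out = -29.3 °C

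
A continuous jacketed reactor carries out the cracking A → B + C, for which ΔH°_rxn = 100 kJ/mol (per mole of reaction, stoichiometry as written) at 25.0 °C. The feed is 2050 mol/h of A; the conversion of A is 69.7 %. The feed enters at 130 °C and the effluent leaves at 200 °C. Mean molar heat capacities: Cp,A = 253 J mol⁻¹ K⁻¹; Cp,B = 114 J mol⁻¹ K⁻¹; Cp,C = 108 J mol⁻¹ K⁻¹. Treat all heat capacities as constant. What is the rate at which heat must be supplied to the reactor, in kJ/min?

Q_in = 2860 kJ/min

Extent of reaction ξ = 0.697 × 2050 = 1428.8 mol/h
Reaction term: ξ·ΔH°_rxn = 1428.8 × 100 = 142880 kJ/h
Sensible, feed 130→25 °C: -54458 kJ/h
Outlet flows (mol/h): A 621.15, B 1428.8, C 1428.8
Sensible, products 25→200 °C: 83012 kJ/h
Q = ΔH = 171440 kJ/h = 47.622 kW
Heat supplied = 2857.3 kJ/min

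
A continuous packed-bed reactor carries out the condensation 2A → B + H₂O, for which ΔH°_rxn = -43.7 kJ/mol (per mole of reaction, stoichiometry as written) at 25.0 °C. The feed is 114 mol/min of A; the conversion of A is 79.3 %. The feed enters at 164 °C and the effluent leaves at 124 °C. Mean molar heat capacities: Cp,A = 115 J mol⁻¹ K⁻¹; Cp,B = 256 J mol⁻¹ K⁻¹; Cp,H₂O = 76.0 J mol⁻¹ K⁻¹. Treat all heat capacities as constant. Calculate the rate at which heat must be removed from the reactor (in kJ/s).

Q_out = 34.1 kJ/s

Extent of reaction ξ = 0.793 × 114 / 2 = 45.201 mol/min
Reaction term: ξ·ΔH°_rxn = 45.201 × -43.7 = -1975.3 kJ/min
Sensible, feed 164→25 °C: -1822.3 kJ/min
Outlet flows (mol/min): A 23.598, B 45.201, H₂O 45.201
Sensible, products 25→124 °C: 1754.3 kJ/min
Q = ΔH = -2043.2 kJ/min = -34.054 kW
Heat removed = 34.054 kJ/s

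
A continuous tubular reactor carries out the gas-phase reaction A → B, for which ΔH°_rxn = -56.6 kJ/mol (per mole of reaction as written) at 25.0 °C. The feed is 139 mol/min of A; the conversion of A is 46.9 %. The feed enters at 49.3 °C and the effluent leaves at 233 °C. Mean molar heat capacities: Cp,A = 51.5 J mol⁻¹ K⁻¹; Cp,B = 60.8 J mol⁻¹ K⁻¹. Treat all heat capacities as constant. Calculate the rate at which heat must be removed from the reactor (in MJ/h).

Extent of reaction ξ = 0.469 × 139 = 65.191 mol/min
Reaction term: ξ·ΔH°_rxn = 65.191 × -56.6 = -3689.8 kJ/min
Sensible, feed 49.3→25 °C: -173.95 kJ/min
Outlet flows (mol/min): A 73.809, B 65.191
Sensible, products 25→233 °C: 1615.1 kJ/min
Q = ΔH = -2248.7 kJ/min = -37.478 kW
Heat removed = 134.92 MJ/h

Q_out = 135 MJ/h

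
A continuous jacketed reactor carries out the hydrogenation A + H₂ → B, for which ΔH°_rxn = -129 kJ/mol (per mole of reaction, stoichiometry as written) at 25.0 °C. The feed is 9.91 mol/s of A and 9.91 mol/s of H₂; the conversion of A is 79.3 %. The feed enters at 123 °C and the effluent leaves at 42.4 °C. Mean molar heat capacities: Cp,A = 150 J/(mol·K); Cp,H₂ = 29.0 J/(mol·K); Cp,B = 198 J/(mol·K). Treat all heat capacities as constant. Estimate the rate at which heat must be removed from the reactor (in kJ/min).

Q_out = 69200 kJ/min

Extent of reaction ξ = 0.793 × 9.91 = 7.8586 mol/s
Reaction term: ξ·ΔH°_rxn = 7.8586 × -129 = -1013.8 kJ/s
Sensible, feed 123→25 °C: -173.84 kJ/s
Outlet flows (mol/s): A 2.0514, H₂ 2.0514, B 7.8586
Sensible, products 25→42.4 °C: 33.464 kJ/s
Q = ΔH = -1154.1 kJ/s = -1154.1 kW
Heat removed = 69248 kJ/min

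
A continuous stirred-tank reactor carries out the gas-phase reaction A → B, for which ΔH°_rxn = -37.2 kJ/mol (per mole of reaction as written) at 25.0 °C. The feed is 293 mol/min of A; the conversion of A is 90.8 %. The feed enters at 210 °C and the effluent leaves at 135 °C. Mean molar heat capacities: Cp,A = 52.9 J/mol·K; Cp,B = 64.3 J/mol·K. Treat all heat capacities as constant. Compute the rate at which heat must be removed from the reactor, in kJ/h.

Extent of reaction ξ = 0.908 × 293 = 266.04 mol/min
Reaction term: ξ·ΔH°_rxn = 266.04 × -37.2 = -9896.8 kJ/min
Sensible, feed 210→25 °C: -2867.4 kJ/min
Outlet flows (mol/min): A 26.956, B 266.04
Sensible, products 25→135 °C: 2038.6 kJ/min
Q = ΔH = -10726 kJ/min = -178.76 kW
Heat removed = 643540 kJ/h

Q_out = 644000 kJ/h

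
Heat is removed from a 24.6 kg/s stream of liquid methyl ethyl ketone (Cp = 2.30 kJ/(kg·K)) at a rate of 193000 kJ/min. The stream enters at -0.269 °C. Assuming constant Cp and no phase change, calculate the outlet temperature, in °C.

Q = 193000 kJ/min = 3216.7 kJ/s
ΔT = Q/(ṁ·Cp) = 3216.7/(24.6×2.30) = 56.852 K
T_out = -0.269 − 56.852 = -57.121 °C

T_out = -57.1 °C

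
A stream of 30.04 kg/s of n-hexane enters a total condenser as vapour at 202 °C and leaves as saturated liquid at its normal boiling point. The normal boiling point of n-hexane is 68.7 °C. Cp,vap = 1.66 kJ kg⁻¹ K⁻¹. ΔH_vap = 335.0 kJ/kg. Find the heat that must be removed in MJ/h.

vapour 202→68.7 °C: -221.28 kJ/kg
condensation at 68.7 °C: -335 kJ/kg
Δh = -221.28 + -335 = -556.28 kJ/kg
Q = ṁ·Δh = 30.04 kg/s × -556.28 kJ/kg = -16711 kJ/s
|Q| = 16711 kW = 60158 MJ/h

Q_c = 60200 MJ/h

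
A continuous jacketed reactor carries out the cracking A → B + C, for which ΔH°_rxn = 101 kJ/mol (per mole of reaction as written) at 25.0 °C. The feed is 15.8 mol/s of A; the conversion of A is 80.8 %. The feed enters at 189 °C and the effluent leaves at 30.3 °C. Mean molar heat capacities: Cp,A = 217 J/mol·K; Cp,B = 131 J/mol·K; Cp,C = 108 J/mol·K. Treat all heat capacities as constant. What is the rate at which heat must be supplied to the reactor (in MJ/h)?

Extent of reaction ξ = 0.808 × 15.8 = 12.766 mol/s
Reaction term: ξ·ΔH°_rxn = 12.766 × 101 = 1289.4 kJ/s
Sensible, feed 189→25 °C: -562.29 kJ/s
Outlet flows (mol/s): A 3.0336, B 12.766, C 12.766
Sensible, products 25→30.3 °C: 19.66 kJ/s
Q = ΔH = 746.78 kJ/s = 746.78 kW
Heat supplied = 2688.4 MJ/h

Q_in = 2690 MJ/h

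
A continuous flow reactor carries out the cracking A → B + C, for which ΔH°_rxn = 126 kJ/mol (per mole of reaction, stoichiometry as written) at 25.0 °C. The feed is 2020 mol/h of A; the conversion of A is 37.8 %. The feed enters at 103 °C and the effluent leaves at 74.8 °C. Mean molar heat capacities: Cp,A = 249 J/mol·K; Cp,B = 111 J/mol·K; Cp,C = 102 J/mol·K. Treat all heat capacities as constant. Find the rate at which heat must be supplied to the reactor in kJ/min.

Q_in = 1340 kJ/min

Extent of reaction ξ = 0.378 × 2020 = 763.56 mol/h
Reaction term: ξ·ΔH°_rxn = 763.56 × 126 = 96209 kJ/h
Sensible, feed 103→25 °C: -39232 kJ/h
Outlet flows (mol/h): A 1256.4, B 763.56, C 763.56
Sensible, products 25→74.8 °C: 23679 kJ/h
Q = ΔH = 80656 kJ/h = 22.404 kW
Heat supplied = 1344.3 kJ/min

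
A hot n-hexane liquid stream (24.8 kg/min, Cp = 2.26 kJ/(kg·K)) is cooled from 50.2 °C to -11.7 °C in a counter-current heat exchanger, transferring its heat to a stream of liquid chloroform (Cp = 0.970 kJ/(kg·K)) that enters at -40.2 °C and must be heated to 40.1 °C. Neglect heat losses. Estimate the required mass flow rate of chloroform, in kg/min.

Heat released by hot stream: Q = 24.8 × 2.26 × (50.2 − -11.7) = 3469.4 kJ/min
Energy balance on cold side (adiabatic exchanger): Q = ṁ_c·Cp_c·(T_c,out − T_c,in)
ṁ_c = 3469.4 / [0.970 × (40.1 − -40.2)] = 44.541 kg/min

ṁ_c = 44.5 kg/min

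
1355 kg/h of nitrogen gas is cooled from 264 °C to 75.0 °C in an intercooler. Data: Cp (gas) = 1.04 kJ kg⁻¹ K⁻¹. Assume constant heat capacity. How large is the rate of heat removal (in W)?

Q = ṁ·Cp·ΔT = 1355 × 1.04 × (75.0 − 264) = -266340 kJ/h
Converting: 266340 / 3600 s = 73.983 kW
Cooling duty = 73983 W

Q_c = 74000 W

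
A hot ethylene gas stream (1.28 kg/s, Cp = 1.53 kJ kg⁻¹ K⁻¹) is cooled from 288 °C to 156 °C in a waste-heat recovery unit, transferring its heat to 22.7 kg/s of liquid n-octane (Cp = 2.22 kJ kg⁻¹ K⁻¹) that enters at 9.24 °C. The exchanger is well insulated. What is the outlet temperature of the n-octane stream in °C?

Heat released by hot stream: Q = 1.28 × 1.53 × (288 − 156) = 258.51 kJ/s
Energy balance on cold side (adiabatic exchanger): Q = ṁ_c·Cp_c·(T_c,out − T_c,in)
T_c,out = 9.24 + 258.51/(22.7 × 2.22) = 14.37 °C

T_c,out = 14.4 °C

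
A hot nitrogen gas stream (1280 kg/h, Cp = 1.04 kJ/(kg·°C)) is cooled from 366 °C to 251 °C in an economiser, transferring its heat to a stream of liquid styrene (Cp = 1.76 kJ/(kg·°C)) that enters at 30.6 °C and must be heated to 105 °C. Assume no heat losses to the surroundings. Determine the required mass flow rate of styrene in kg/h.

Heat released by hot stream: Q = 1280 × 1.04 × (366 − 251) = 153090 kJ/h
Energy balance on cold side (adiabatic exchanger): Q = ṁ_c·Cp_c·(T_c,out − T_c,in)
ṁ_c = 153090 / [1.76 × (105 − 30.6)] = 1169.1 kg/h

ṁ_c = 1170 kg/h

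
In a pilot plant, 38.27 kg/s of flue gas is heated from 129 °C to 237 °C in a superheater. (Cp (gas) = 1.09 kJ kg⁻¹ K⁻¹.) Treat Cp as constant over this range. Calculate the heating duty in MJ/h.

Q = 16200 MJ/h

Q = ṁ·Cp·ΔT = 38.27 × 1.09 × (237 − 129) = 4505.1 kJ/s
Heating duty = 16219 MJ/h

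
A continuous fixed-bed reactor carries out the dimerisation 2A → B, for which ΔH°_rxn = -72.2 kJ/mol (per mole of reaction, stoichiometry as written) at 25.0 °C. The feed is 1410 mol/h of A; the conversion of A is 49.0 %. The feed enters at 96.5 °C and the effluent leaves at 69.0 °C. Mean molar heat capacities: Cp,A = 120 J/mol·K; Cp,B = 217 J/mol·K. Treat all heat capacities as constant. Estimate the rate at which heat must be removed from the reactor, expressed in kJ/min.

Extent of reaction ξ = 0.490 × 1410 / 2 = 345.45 mol/h
Reaction term: ξ·ΔH°_rxn = 345.45 × -72.2 = -24941 kJ/h
Sensible, feed 96.5→25 °C: -12098 kJ/h
Outlet flows (mol/h): A 719.1, B 345.45
Sensible, products 25→69.0 °C: 7095.2 kJ/h
Q = ΔH = -29944 kJ/h = -8.3178 kW
Heat removed = 499.07 kJ/min

Q_out = 499 kJ/min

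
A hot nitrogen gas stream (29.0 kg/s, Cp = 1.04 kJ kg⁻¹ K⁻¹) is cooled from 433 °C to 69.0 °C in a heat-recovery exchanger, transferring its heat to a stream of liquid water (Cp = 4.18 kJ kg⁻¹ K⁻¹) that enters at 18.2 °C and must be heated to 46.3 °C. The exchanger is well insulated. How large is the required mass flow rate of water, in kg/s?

ṁ_c = 93.5 kg/s

Heat released by hot stream: Q = 29.0 × 1.04 × (433 − 69.0) = 10978 kJ/s
Energy balance on cold side (adiabatic exchanger): Q = ṁ_c·Cp_c·(T_c,out − T_c,in)
ṁ_c = 10978 / [4.18 × (46.3 − 18.2)] = 93.465 kg/s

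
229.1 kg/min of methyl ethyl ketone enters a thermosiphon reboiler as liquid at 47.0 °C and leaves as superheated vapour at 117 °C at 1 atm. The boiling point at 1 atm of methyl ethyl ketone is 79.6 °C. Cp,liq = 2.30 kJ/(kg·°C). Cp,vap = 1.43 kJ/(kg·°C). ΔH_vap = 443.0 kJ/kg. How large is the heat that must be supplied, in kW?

Q = 2180 kW

liquid 47.0→79.6 °C: 74.98 kJ/kg
vaporisation at 79.6 °C: 443 kJ/kg
vapour 79.6→117 °C: 53.482 kJ/kg
Δh = 74.98 + 443 + 53.482 = 571.46 kJ/kg
Q = ṁ·Δh = 229.1 kg/min × 571.46 kJ/kg = 130920 kJ/min
|Q| = 2182 kW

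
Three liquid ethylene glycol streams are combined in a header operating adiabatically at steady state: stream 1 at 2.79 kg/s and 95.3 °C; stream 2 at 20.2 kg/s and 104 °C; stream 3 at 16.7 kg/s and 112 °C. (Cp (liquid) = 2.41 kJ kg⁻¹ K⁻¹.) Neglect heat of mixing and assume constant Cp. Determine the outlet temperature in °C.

T_out = 107 °C

Adiabatic, steady state ⇒ Σ ṁᵢCp,ᵢ(T_out − Tᵢ) = 0
Σ ṁᵢCp,ᵢTᵢ = 2.79×2.41×95.3 + 20.2×2.41×104 + 16.7×2.41×112 = 10211
Σ ṁᵢCp,ᵢ = 2.79×2.41 + 20.2×2.41 + 16.7×2.41 = 95.653
T_out = 10211 / 95.653 = 106.75 °C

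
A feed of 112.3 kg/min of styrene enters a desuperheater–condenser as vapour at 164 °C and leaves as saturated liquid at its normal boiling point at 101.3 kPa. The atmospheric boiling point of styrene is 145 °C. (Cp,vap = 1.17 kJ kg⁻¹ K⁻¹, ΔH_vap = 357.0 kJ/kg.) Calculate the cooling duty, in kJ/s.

vapour 164→145 °C: -22.23 kJ/kg
condensation at 145 °C: -357 kJ/kg
Δh = -22.23 + -357 = -379.23 kJ/kg
Q = ṁ·Δh = 112.3 kg/min × -379.23 kJ/kg = -42588 kJ/min
|Q| = 709.79 kW

Q_c = 710 kJ/s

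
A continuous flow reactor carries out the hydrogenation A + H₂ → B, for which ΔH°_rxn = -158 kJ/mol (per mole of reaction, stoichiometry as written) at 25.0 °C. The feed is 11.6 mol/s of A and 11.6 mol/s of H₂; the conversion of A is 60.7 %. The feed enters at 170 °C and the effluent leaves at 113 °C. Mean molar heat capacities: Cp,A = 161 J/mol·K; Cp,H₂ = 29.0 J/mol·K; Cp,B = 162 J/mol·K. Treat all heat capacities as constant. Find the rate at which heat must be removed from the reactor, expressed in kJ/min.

Q_out = 75300 kJ/min

Extent of reaction ξ = 0.607 × 11.6 = 7.0412 mol/s
Reaction term: ξ·ΔH°_rxn = 7.0412 × -158 = -1112.5 kJ/s
Sensible, feed 170→25 °C: -319.58 kJ/s
Outlet flows (mol/s): A 4.5588, H₂ 4.5588, B 7.0412
Sensible, products 25→113 °C: 176.6 kJ/s
Q = ΔH = -1255.5 kJ/s = -1255.5 kW
Heat removed = 75329 kJ/min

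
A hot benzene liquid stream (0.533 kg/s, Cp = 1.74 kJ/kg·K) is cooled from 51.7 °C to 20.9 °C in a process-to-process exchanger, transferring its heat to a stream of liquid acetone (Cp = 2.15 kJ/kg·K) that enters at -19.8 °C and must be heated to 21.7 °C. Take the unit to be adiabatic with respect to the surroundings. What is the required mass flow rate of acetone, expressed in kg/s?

ṁ_c = 0.320 kg/s

Heat released by hot stream: Q = 0.533 × 1.74 × (51.7 − 20.9) = 28.565 kJ/s
Energy balance on cold side (adiabatic exchanger): Q = ṁ_c·Cp_c·(T_c,out − T_c,in)
ṁ_c = 28.565 / [2.15 × (21.7 − -19.8)] = 0.32014 kg/s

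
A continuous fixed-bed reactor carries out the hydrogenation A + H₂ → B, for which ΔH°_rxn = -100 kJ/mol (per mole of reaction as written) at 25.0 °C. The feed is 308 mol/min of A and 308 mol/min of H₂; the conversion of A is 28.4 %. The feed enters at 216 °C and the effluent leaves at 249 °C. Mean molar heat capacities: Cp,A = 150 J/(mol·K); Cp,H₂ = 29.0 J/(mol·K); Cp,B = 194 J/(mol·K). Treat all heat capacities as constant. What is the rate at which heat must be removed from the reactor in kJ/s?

Q_out = 111 kJ/s

Extent of reaction ξ = 0.284 × 308 = 87.472 mol/min
Reaction term: ξ·ΔH°_rxn = 87.472 × -100 = -8747.2 kJ/min
Sensible, feed 216→25 °C: -10530 kJ/min
Outlet flows (mol/min): A 220.53, H₂ 220.53, B 87.472
Sensible, products 25→249 °C: 12643 kJ/min
Q = ΔH = -6633.9 kJ/min = -110.57 kW
Heat removed = 110.57 kJ/s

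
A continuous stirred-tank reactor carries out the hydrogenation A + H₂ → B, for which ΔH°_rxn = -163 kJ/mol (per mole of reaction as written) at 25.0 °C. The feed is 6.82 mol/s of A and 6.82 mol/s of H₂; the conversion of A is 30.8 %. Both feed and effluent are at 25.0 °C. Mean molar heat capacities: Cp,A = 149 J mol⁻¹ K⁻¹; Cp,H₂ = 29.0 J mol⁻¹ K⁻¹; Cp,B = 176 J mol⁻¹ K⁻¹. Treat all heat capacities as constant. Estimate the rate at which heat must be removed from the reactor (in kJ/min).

Extent of reaction ξ = 0.308 × 6.82 = 2.1006 mol/s
Reaction term: ξ·ΔH°_rxn = 2.1006 × -163 = -342.39 kJ/s
Q = ΔH = -342.39 kJ/s = -342.39 kW
Heat removed = 20543 kJ/min

Q_out = 20500 kJ/min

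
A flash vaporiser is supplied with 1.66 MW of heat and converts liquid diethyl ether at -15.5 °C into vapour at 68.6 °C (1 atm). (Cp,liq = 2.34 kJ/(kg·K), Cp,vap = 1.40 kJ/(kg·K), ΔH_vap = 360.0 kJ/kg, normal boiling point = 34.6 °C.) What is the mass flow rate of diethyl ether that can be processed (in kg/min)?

Δh = 2.34×(34.6−-15.5) + 360.0 + 1.40×(68.6−34.6) = 524.83 kJ/kg
Q = 1.66 MW = 1660 kJ/s = 99600 kJ/min
ṁ = Q/Δh = 99600 / 524.83 = 189.77 kg/min

ṁ = 190 kg/min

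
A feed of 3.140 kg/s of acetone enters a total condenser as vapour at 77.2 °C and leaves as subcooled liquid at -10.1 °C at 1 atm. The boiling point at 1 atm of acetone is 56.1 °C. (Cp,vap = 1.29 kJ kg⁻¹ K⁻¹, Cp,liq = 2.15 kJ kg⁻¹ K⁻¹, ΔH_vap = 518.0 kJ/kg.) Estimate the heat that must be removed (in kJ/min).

vapour 77.2→56.1 °C: -27.219 kJ/kg
condensation at 56.1 °C: -518 kJ/kg
liquid 56.1→-10.1 °C: -142.33 kJ/kg
Δh = -27.219 + -518 + -142.33 = -687.55 kJ/kg
Q = ṁ·Δh = 3.140 kg/s × -687.55 kJ/kg = -2158.9 kJ/s
|Q| = 2158.9 kW = 129530 kJ/min

Q_c = 130000 kJ/min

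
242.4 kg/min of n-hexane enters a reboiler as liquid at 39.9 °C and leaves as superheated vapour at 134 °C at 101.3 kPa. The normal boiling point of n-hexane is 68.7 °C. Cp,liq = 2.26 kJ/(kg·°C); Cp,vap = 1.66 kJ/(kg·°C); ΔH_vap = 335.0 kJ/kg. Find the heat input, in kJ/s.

liquid 39.9→68.7 °C: 65.088 kJ/kg
vaporisation at 68.7 °C: 335 kJ/kg
vapour 68.7→134 °C: 108.4 kJ/kg
Δh = 65.088 + 335 + 108.4 = 508.49 kJ/kg
Q = ṁ·Δh = 242.4 kg/min × 508.49 kJ/kg = 123260 kJ/min
|Q| = 2054.3 kW

Q = 2050 kJ/s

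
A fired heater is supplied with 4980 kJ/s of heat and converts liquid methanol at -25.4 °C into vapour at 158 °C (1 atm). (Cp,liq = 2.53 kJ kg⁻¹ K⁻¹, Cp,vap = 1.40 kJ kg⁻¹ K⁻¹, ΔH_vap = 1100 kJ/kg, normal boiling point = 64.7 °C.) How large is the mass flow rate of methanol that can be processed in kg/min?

Δh = 2.53×(64.7−-25.4) + 1100 + 1.40×(158−64.7) = 1458.6 kJ/kg
Q = 4980 kJ/s = 4980 kJ/s = 298800 kJ/min
ṁ = Q/Δh = 298800 / 1458.6 = 204.86 kg/min

ṁ = 205 kg/min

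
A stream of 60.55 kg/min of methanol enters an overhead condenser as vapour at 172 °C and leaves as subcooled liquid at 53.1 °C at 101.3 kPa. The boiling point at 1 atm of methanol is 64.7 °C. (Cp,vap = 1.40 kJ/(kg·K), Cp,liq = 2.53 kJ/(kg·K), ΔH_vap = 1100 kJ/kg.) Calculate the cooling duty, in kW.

vapour 172→64.7 °C: -150.22 kJ/kg
condensation at 64.7 °C: -1100 kJ/kg
liquid 64.7→53.1 °C: -29.348 kJ/kg
Δh = -150.22 + -1100 + -29.348 = -1279.6 kJ/kg
Q = ṁ·Δh = 60.55 kg/min × -1279.6 kJ/kg = -77478 kJ/min
|Q| = 1291.3 kW

Q_c = 1290 kW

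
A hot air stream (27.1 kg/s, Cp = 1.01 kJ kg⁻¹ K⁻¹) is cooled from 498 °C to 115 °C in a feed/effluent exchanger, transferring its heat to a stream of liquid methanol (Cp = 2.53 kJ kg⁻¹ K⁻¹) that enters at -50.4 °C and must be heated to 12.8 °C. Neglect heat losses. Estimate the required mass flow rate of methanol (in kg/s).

ṁ_c = 65.6 kg/s

Heat released by hot stream: Q = 27.1 × 1.01 × (498 − 115) = 10483 kJ/s
Energy balance on cold side (adiabatic exchanger): Q = ṁ_c·Cp_c·(T_c,out − T_c,in)
ṁ_c = 10483 / [2.53 × (12.8 − -50.4)] = 65.562 kg/s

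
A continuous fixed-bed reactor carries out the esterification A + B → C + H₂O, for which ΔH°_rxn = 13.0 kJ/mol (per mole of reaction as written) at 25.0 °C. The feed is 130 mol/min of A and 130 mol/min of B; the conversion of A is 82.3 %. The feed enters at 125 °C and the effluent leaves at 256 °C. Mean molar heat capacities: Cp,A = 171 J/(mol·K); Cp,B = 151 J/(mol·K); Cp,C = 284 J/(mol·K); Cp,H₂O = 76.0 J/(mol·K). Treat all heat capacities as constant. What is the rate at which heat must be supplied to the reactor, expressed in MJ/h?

Extent of reaction ξ = 0.823 × 130 = 106.99 mol/min
Reaction term: ξ·ΔH°_rxn = 106.99 × 13.0 = 1390.9 kJ/min
Sensible, feed 125→25 °C: -4186 kJ/min
Outlet flows (mol/min): A 23.01, B 23.01, C 106.99, H₂O 106.99
Sensible, products 25→256 °C: 10609 kJ/min
Q = ΔH = 7813.7 kJ/min = 130.23 kW
Heat supplied = 468.82 MJ/h

Q_in = 469 MJ/h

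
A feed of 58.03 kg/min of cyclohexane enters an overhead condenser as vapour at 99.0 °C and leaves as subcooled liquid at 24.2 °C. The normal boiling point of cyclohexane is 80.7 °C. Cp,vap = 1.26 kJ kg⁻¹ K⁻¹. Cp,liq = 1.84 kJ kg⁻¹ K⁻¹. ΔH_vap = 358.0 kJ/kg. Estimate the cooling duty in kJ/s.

vapour 99.0→80.7 °C: -23.058 kJ/kg
condensation at 80.7 °C: -358 kJ/kg
liquid 80.7→24.2 °C: -103.96 kJ/kg
Δh = -23.058 + -358 + -103.96 = -485.02 kJ/kg
Q = ṁ·Δh = 58.03 kg/min × -485.02 kJ/kg = -28146 kJ/min
|Q| = 469.09 kW

Q_c = 469 kJ/s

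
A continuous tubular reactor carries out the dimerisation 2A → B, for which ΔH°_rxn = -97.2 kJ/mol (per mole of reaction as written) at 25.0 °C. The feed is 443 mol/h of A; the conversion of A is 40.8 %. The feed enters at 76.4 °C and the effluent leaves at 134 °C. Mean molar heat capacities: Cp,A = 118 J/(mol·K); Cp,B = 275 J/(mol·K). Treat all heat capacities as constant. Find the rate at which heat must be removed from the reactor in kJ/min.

Q_out = 89.8 kJ/min

Extent of reaction ξ = 0.408 × 443 / 2 = 90.372 mol/h
Reaction term: ξ·ΔH°_rxn = 90.372 × -97.2 = -8784.2 kJ/h
Sensible, feed 76.4→25 °C: -2686.9 kJ/h
Outlet flows (mol/h): A 262.26, B 90.372
Sensible, products 25→134 °C: 6082 kJ/h
Q = ΔH = -5389 kJ/h = -1.4969 kW
Heat removed = 89.817 kJ/min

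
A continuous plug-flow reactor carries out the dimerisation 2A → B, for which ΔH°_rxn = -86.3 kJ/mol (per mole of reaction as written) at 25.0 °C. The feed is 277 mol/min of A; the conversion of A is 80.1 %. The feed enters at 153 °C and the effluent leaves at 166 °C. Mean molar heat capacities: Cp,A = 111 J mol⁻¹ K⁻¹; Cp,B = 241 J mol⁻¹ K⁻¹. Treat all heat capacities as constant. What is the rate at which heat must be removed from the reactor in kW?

Q_out = 148 kW

Extent of reaction ξ = 0.801 × 277 / 2 = 110.94 mol/min
Reaction term: ξ·ΔH°_rxn = 110.94 × -86.3 = -9574 kJ/min
Sensible, feed 153→25 °C: -3935.6 kJ/min
Outlet flows (mol/min): A 55.123, B 110.94
Sensible, products 25→166 °C: 4632.5 kJ/min
Q = ΔH = -8877.1 kJ/min = -147.95 kW
Heat removed = 147.95 kW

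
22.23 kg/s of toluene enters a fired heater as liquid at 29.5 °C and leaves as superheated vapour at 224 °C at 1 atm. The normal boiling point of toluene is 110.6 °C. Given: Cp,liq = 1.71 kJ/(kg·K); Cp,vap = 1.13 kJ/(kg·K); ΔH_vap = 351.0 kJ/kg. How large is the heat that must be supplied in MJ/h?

Q = 49400 MJ/h

liquid 29.5→110.6 °C: 138.68 kJ/kg
vaporisation at 110.6 °C: 351 kJ/kg
vapour 110.6→224 °C: 128.14 kJ/kg
Δh = 138.68 + 351 + 128.14 = 617.82 kJ/kg
Q = ṁ·Δh = 22.23 kg/s × 617.82 kJ/kg = 13734 kJ/s
|Q| = 13734 kW = 49443 MJ/h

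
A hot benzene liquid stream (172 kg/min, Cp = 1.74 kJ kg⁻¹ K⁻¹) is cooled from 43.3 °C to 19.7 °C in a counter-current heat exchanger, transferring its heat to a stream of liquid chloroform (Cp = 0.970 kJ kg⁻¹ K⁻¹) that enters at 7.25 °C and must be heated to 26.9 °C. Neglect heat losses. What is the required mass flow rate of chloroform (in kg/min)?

ṁ_c = 371 kg/min

Heat released by hot stream: Q = 172 × 1.74 × (43.3 − 19.7) = 7063 kJ/min
Energy balance on cold side (adiabatic exchanger): Q = ṁ_c·Cp_c·(T_c,out − T_c,in)
ṁ_c = 7063 / [0.970 × (26.9 − 7.25)] = 370.56 kg/min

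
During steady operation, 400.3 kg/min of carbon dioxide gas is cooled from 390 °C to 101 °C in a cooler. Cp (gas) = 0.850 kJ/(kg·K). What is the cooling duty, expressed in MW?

Q = ṁ·Cp·ΔT = 400.3 × 0.850 × (101 − 390) = -98334 kJ/min
Converting: 98334 / 60 s = 1638.9 kW
Cooling duty = 1.6389 MW

Q_c = 1.64 MW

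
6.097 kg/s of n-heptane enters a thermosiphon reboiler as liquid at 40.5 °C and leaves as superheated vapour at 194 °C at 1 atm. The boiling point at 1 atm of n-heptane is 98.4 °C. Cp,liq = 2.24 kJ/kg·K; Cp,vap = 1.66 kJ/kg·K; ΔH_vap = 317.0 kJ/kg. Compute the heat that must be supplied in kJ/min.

liquid 40.5→98.4 °C: 129.7 kJ/kg
vaporisation at 98.4 °C: 317 kJ/kg
vapour 98.4→194 °C: 158.7 kJ/kg
Δh = 129.7 + 317 + 158.7 = 605.39 kJ/kg
Q = ṁ·Δh = 6.097 kg/s × 605.39 kJ/kg = 3691.1 kJ/s
|Q| = 3691.1 kW = 221460 kJ/min

Q = 221000 kJ/min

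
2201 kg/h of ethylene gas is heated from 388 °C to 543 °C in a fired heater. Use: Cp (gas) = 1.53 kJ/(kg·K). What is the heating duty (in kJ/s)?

Q = 145 kJ/s

Q = ṁ·Cp·ΔT = 2201 × 1.53 × (543 − 388) = 521970 kJ/h
Converting: 521970 / 3600 s = 144.99 kW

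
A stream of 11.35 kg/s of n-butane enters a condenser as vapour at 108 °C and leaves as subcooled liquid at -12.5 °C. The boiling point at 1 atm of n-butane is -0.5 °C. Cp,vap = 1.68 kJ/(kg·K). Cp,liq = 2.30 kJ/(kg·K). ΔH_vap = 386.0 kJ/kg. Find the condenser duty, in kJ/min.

vapour 108→-0.5 °C: -182.28 kJ/kg
condensation at -0.5 °C: -386 kJ/kg
liquid -0.5→-12.5 °C: -27.6 kJ/kg
Δh = -182.28 + -386 + -27.6 = -595.88 kJ/kg
Q = ṁ·Δh = 11.35 kg/s × -595.88 kJ/kg = -6763.2 kJ/s
|Q| = 6763.2 kW = 405790 kJ/min

Q_c = 406000 kJ/min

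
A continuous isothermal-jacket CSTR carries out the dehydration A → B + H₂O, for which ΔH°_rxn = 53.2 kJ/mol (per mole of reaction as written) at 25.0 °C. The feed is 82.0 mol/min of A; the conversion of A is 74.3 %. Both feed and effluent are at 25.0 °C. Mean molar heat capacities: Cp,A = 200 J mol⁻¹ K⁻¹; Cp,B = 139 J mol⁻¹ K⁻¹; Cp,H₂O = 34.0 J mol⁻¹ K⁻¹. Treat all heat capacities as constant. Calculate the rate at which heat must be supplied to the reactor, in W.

Extent of reaction ξ = 0.743 × 82.0 = 60.926 mol/min
Reaction term: ξ·ΔH°_rxn = 60.926 × 53.2 = 3241.3 kJ/min
Q = ΔH = 3241.3 kJ/min = 54.021 kW
Heat supplied = 54021 W

Q_in = 54000 W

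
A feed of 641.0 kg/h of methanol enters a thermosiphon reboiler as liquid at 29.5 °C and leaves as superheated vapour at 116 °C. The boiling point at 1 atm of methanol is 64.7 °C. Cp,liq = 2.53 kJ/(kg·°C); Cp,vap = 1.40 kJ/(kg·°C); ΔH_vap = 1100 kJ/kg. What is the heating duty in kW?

Q = 225 kW

liquid 29.5→64.7 °C: 89.056 kJ/kg
vaporisation at 64.7 °C: 1100 kJ/kg
vapour 64.7→116 °C: 71.82 kJ/kg
Δh = 89.056 + 1100 + 71.82 = 1260.9 kJ/kg
Q = ṁ·Δh = 641.0 kg/h × 1260.9 kJ/kg = 808220 kJ/h
|Q| = 224.51 kW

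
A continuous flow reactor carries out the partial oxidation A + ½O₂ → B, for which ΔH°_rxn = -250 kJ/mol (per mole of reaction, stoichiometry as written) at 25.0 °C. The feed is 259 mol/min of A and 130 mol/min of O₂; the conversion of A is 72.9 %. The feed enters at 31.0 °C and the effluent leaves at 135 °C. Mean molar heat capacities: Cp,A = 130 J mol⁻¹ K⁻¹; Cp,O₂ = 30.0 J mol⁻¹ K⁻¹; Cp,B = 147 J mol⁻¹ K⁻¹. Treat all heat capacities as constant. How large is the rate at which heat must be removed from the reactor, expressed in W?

Q_out = 721000 W

Extent of reaction ξ = 0.729 × 259 = 188.81 mol/min
Reaction term: ξ·ΔH°_rxn = 188.81 × -250 = -47203 kJ/min
Sensible, feed 31.0→25 °C: -225.42 kJ/min
Outlet flows (mol/min): A 70.189, O₂ 35.594, B 188.81
Sensible, products 25→135 °C: 4174.2 kJ/min
Q = ΔH = -43254 kJ/min = -720.9 kW
Heat removed = 720900 W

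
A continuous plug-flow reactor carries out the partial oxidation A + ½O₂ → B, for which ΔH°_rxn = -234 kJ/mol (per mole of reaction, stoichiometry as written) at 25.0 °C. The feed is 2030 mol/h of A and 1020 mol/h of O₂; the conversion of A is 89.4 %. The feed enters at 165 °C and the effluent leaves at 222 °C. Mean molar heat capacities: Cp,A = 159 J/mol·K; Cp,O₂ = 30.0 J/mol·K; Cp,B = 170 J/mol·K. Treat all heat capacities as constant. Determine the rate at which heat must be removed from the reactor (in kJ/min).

Extent of reaction ξ = 0.894 × 2030 = 1814.8 mol/h
Reaction term: ξ·ΔH°_rxn = 1814.8 × -234 = -424670 kJ/h
Sensible, feed 165→25 °C: -49472 kJ/h
Outlet flows (mol/h): A 215.18, O₂ 112.59, B 1814.8
Sensible, products 25→222 °C: 68184 kJ/h
Q = ΔH = -405960 kJ/h = -112.77 kW
Heat removed = 6765.9 kJ/min

Q_out = 6770 kJ/min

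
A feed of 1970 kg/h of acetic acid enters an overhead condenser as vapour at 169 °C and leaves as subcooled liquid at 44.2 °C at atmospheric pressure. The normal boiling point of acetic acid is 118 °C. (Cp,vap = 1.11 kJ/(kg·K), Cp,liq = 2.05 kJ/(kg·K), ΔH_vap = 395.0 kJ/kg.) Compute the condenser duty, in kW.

vapour 169→118 °C: -56.61 kJ/kg
condensation at 118 °C: -395 kJ/kg
liquid 118→44.2 °C: -151.29 kJ/kg
Δh = -56.61 + -395 + -151.29 = -602.9 kJ/kg
Q = ṁ·Δh = 1970 kg/h × -602.9 kJ/kg = -1.1877e+06 kJ/h
|Q| = 329.92 kW

Q_c = 330 kW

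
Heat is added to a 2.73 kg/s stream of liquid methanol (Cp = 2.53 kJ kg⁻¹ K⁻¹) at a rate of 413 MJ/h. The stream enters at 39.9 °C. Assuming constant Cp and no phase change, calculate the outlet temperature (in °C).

Q = 413 MJ/h = 114.72 kJ/s
ΔT = Q/(ṁ·Cp) = 114.72/(2.73×2.53) = 16.61 K
T_out = 39.9 + 16.61 = 56.51 °C

T_out = 56.5 °C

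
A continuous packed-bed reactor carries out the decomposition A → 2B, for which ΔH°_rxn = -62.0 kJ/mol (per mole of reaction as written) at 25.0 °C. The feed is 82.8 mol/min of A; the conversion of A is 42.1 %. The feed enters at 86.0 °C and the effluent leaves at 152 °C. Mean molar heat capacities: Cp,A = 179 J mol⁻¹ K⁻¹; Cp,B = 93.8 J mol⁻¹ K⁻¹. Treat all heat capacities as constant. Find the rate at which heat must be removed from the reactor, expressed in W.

Q_out = 19100 W

Extent of reaction ξ = 0.421 × 82.8 = 34.859 mol/min
Reaction term: ξ·ΔH°_rxn = 34.859 × -62.0 = -2161.2 kJ/min
Sensible, feed 86.0→25 °C: -904.09 kJ/min
Outlet flows (mol/min): A 47.941, B 69.718
Sensible, products 25→152 °C: 1920.4 kJ/min
Q = ΔH = -1145 kJ/min = -19.083 kW
Heat removed = 19083 W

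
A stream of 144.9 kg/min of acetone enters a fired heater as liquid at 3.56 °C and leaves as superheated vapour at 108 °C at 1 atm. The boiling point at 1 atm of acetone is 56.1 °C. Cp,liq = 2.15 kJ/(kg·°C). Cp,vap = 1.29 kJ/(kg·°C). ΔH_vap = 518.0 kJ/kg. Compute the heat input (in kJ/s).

Q = 1690 kJ/s

liquid 3.56→56.1 °C: 112.96 kJ/kg
vaporisation at 56.1 °C: 518 kJ/kg
vapour 56.1→108 °C: 66.951 kJ/kg
Δh = 112.96 + 518 + 66.951 = 697.91 kJ/kg
Q = ṁ·Δh = 144.9 kg/min × 697.91 kJ/kg = 101130 kJ/min
|Q| = 1685.5 kW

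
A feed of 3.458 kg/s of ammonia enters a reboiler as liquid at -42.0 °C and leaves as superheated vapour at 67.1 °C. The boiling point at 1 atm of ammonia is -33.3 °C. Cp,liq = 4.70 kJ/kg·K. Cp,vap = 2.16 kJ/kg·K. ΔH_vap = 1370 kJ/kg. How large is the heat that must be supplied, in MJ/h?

Q = 20300 MJ/h

liquid -42.0→-33.3 °C: 40.89 kJ/kg
vaporisation at -33.3 °C: 1370 kJ/kg
vapour -33.3→67.1 °C: 216.86 kJ/kg
Δh = 40.89 + 1370 + 216.86 = 1627.8 kJ/kg
Q = ṁ·Δh = 3.458 kg/s × 1627.8 kJ/kg = 5628.8 kJ/s
|Q| = 5628.8 kW = 20264 MJ/h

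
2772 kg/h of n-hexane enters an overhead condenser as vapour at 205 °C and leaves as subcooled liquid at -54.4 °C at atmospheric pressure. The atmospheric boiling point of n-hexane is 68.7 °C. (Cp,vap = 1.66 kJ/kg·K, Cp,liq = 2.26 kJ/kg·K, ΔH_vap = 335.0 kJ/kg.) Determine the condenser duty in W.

Q_c = 646000 W

vapour 205→68.7 °C: -226.26 kJ/kg
condensation at 68.7 °C: -335 kJ/kg
liquid 68.7→-54.4 °C: -278.21 kJ/kg
Δh = -226.26 + -335 + -278.21 = -839.46 kJ/kg
Q = ṁ·Δh = 2772 kg/h × -839.46 kJ/kg = -2.327e+06 kJ/h
|Q| = 646.39 kW = 646390 W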